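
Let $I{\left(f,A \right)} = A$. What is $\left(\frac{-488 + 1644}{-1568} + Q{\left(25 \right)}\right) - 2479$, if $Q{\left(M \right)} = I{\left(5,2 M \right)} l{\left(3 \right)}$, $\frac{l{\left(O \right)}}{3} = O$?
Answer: $- \frac{795657}{392} \approx -2029.7$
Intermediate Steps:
$l{\left(O \right)} = 3 O$
$Q{\left(M \right)} = 18 M$ ($Q{\left(M \right)} = 2 M 3 \cdot 3 = 2 M 9 = 18 M$)
$\left(\frac{-488 + 1644}{-1568} + Q{\left(25 \right)}\right) - 2479 = \left(\frac{-488 + 1644}{-1568} + 18 \cdot 25\right) - 2479 = \left(1156 \left(- \frac{1}{1568}\right) + 450\right) - 2479 = \left(- \frac{289}{392} + 450\right) - 2479 = \frac{176111}{392} - 2479 = - \frac{795657}{392}$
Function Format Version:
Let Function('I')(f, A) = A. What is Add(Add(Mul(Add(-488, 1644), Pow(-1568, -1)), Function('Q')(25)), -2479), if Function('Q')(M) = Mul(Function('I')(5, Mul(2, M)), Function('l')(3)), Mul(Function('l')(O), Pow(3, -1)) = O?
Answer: Rational(-795657, 392) ≈ -2029.7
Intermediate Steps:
Function('l')(O) = Mul(3, O)
Function('Q')(M) = Mul(18, M) (Function('Q')(M) = Mul(Mul(2, M), Mul(3, 3)) = Mul(Mul(2, M), 9) = Mul(18, M))
Add(Add(Mul(Add(-488, 1644), Pow(-1568, -1)), Function('Q')(25)), -2479) = Add(Add(Mul(Add(-488, 1644), Pow(-1568, -1)), Mul(18, 25)), -2479) = Add(Add(Mul(1156, Rational(-1, 1568)), 450), -2479) = Add(Add(Rational(-289, 392), 450), -2479) = Add(Rational(176111, 392), -2479) = Rational(-795657, 392)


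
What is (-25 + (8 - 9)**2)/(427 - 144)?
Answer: -24/283 ≈ -0.084806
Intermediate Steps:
(-25 + (8 - 9)**2)/(427 - 144) = (-25 + (-1)**2)/283 = (-25 + 1)/283 = (1/283)*(-24) = -24/283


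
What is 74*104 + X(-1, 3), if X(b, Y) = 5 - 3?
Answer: 7698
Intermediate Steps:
X(b, Y) = 2
74*104 + X(-1, 3) = 74*104 + 2 = 7696 + 2 = 7698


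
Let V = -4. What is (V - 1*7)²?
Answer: 121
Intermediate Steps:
(V - 1*7)² = (-4 - 1*7)² = (-4 - 7)² = (-11)² = 121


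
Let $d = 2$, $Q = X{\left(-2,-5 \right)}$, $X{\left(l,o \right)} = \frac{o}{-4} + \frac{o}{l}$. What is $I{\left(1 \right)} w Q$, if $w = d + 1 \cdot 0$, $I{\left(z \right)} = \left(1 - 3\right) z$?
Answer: $-15$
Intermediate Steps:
$X{\left(l,o \right)} = - \frac{o}{4} + \frac{o}{l}$ ($X{\left(l,o \right)} = o \left(- \frac{1}{4}\right) + \frac{o}{l} = - \frac{o}{4} + \frac{o}{l}$)
$I{\left(z \right)} = - 2 z$
$Q = \frac{15}{4}$ ($Q = \left(- \frac{1}{4}\right) \left(-5\right) - \frac{5}{-2} = \frac{5}{4} - - \frac{5}{2} = \frac{5}{4} + \frac{5}{2} = \frac{15}{4} \approx 3.75$)
$w = 2$ ($w = 2 + 1 \cdot 0 = 2 + 0 = 2$)
$I{\left(1 \right)} w Q = \left(-2\right) 1 \cdot 2 \cdot \frac{15}{4} = \left(-2\right) 2 \cdot \frac{15}{4} = \left(-4\right) \frac{15}{4} = -15$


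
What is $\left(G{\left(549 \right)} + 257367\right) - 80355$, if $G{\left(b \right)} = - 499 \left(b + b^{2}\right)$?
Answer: $-150496038$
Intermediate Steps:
$G{\left(b \right)} = - 499 b - 499 b^{2}$
$\left(G{\left(549 \right)} + 257367\right) - 80355 = \left(\left(-499\right) 549 \left(1 + 549\right) + 257367\right) - 80355 = \left(\left(-499\right) 549 \cdot 550 + 257367\right) - 80355 = \left(-150673050 + 257367\right) - 80355 = -150415683 - 80355 = -150496038$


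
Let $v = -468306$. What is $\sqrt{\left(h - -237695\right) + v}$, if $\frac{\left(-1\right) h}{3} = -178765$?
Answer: $2 \sqrt{76421} \approx 552.89$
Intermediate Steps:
$h = 536295$ ($h = \left(-3\right) \left(-178765\right) = 536295$)
$\sqrt{\left(h - -237695\right) + v} = \sqrt{\left(536295 - -237695\right) - 468306} = \sqrt{\left(536295 + 237695\right) - 468306} = \sqrt{773990 - 468306} = \sqrt{305684} = 2 \sqrt{76421}$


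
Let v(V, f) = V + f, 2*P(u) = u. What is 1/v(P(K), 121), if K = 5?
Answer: 2/247 ≈ 0.0080972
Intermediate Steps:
P(u) = u/2
1/v(P(K), 121) = 1/((1/2)*5 + 121) = 1/(5/2 + 121) = 1/(247/2) = 2/247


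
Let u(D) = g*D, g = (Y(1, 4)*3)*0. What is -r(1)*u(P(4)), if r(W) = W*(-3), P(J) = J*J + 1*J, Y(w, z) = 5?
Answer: 0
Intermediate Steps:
g = 0 (g = (5*3)*0 = 15*0 = 0)
P(J) = J + J**2 (P(J) = J**2 + J = J + J**2)
r(W) = -3*W
u(D) = 0 (u(D) = 0*D = 0)
-r(1)*u(P(4)) = -(-3*1)*0 = -(-3)*0 = -1*0 = 0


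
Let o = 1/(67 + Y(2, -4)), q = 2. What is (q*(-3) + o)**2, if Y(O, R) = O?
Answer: 170569/4761 ≈ 35.826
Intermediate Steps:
o = 1/69 (o = 1/(67 + 2) = 1/69 ≈ 0.014493)
(q*(-3) + o)**2 = (2*(-3) + 1/69)**2 = (-6 + 1/69)**2 = (-413/69)**2 = 170569/4761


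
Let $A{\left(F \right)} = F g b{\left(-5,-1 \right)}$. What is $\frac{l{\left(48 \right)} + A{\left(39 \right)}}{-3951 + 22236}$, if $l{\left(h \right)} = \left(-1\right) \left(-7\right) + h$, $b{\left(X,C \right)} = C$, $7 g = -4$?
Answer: $\frac{541}{127995} \approx 0.0042267$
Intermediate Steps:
$g = - \frac{4}{7}$ ($g = \frac{1}{7} \left(-4\right) = - \frac{4}{7} \approx -0.57143$)
$A{\left(F \right)} = \frac{4 F}{7}$ ($A{\left(F \right)} = F \left(- \frac{4}{7}\right) \left(-1\right) = - \frac{4 F}{7} \left(-1\right) = \frac{4 F}{7}$)
$l{\left(h \right)} = 7 + h$
$\frac{l{\left(48 \right)} + A{\left(39 \right)}}{-3951 + 22236} = \frac{\left(7 + 48\right) + \frac{4}{7} \cdot 39}{-3951 + 22236} = \frac{55 + \frac{156}{7}}{18285} = \frac{541}{7} \cdot \frac{1}{18285} = \frac{541}{127995}$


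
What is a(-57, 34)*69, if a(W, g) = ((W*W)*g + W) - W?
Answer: 7622154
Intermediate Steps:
a(W, g) = g*W² (a(W, g) = (W²*g + W) - W = (g*W² + W) - W = (W + g*W²) - W = g*W²)
a(-57, 34)*69 = (34*(-57)²)*69 = (34*3249)*69 = 110466*69 = 7622154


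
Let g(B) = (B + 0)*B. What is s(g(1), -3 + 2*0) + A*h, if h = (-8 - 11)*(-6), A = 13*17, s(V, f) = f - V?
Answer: 25190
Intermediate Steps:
g(B) = B**2 (g(B) = B*B = B**2)
A = 221
h = 114 (h = -19*(-6) = 114)
s(g(1), -3 + 2*0) + A*h = ((-3 + 2*0) - 1*1**2) + 221*114 = ((-3 + 0) - 1*1) + 25194 = (-3 - 1) + 25194 = -4 + 25194 = 25190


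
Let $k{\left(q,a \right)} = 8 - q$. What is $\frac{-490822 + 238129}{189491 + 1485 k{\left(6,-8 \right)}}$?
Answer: $- \frac{252693}{192461} \approx -1.313$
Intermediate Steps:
$\frac{-490822 + 238129}{189491 + 1485 k{\left(6,-8 \right)}} = \frac{-490822 + 238129}{189491 + 1485 \left(8 - 6\right)} = - \frac{252693}{189491 + 1485 \left(8 - 6\right)} = - \frac{252693}{189491 + 1485 \cdot 2} = - \frac{252693}{189491 + 2970} = - \frac{252693}{192461}$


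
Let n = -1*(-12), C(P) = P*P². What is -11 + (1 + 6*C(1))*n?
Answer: 73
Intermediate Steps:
C(P) = P³
n = 12
-11 + (1 + 6*C(1))*n = -11 + (1 + 6*1³)*12 = -11 + (1 + 6*1)*12 = -11 + (1 + 6)*12 = -11 + 7*12 = -11 + 84 = 73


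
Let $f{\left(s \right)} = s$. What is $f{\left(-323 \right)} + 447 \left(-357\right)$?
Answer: $-159902$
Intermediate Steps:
$f{\left(-323 \right)} + 447 \left(-357\right) = -323 + 447 \left(-357\right) = -323 - 159579 = -159902$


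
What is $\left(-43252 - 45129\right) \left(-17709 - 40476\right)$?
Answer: $5142448485$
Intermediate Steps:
$\left(-43252 - 45129\right) \left(-17709 - 40476\right) = \left(-88381\right) \left(-58185\right) = 5142448485$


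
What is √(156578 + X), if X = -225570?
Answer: 56*I*√22 ≈ 262.66*I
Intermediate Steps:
√(156578 + X) = √(156578 - 225570) = √(-68992) = 56*I*√22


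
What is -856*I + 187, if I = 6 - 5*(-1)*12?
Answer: -56309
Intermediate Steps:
I = 66 (I = 6 + 5*12 = 6 + 60 = 66)
-856*I + 187 = -856*66 + 187 = -56496 + 187 = -56309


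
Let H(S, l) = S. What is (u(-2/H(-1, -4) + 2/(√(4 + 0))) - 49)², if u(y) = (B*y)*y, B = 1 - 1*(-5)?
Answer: 25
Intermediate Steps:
B = 6 (B = 1 + 5 = 6)
u(y) = 6*y² (u(y) = (6*y)*y = 6*y²)
(u(-2/H(-1, -4) + 2/(√(4 + 0))) - 49)² = (6*(-2/(-1) + 2/(√(4 + 0)))² - 49)² = (6*(-2*(-1) + 2/(√4))² - 49)² = (6*(2 + 2/2)² - 49)² = (6*(2 + 2*(½))² - 49)² = (6*(2 + 1)² - 49)² = (6*3² - 49)² = (6*9 - 49)² = (54 - 49)² = 5² = 25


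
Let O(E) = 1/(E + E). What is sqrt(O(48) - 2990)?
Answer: I*sqrt(1722234)/24 ≈ 54.681*I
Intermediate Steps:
O(E) = 1/(2*E)
sqrt(O(48) - 2990) = sqrt((1/2)/48 - 2990) = sqrt((1/2)*(1/48) - 2990) = sqrt(1/96 - 2990) = sqrt(-287039/96) = I*sqrt(1722234)/24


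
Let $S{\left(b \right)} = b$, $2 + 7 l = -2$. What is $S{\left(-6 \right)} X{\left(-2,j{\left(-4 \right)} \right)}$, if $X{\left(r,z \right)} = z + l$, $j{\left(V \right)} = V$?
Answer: $\frac{192}{7} \approx 27.429$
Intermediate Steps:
$l = - \frac{4}{7}$ ($l = - \frac{2}{7} + \frac{1}{7} \left(-2\right) = - \frac{2}{7} - \frac{2}{7} = - \frac{4}{7} \approx -0.57143$)
$X{\left(r,z \right)} = - \frac{4}{7} + z$ ($X{\left(r,z \right)} = z - \frac{4}{7} = - \frac{4}{7} + z$)
$S{\left(-6 \right)} X{\left(-2,j{\left(-4 \right)} \right)} = - 6 \left(- \frac{4}{7} - 4\right) = \left(-6\right) \left(- \frac{32}{7}\right) = \frac{192}{7}$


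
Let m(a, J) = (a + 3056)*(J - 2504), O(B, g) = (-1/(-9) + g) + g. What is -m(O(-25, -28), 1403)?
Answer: 9909367/3 ≈ 3.3031e+6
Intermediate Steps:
O(B, g) = 1/9 + 2*g (O(B, g) = (-1*(-1/9) + g) + g = (1/9 + g) + g = 1/9 + 2*g)
m(a, J) = (-2504 + J)*(3056 + a) (m(a, J) = (3056 + a)*(-2504 + J) = (-2504 + J)*(3056 + a))
-m(O(-25, -28), 1403) = -(-7652224 - 2504*(1/9 + 2*(-28)) + 3056*1403 + 1403*(1/9 + 2*(-28))) = -(-7652224 - 2504*(1/9 - 56) + 4287568 + 1403*(1/9 - 56)) = -(-7652224 - 2504*(-503/9) + 4287568 + 1403*(-503/9)) = -(-7652224 + 1259512/9 + 4287568 - 705709/9) = -1*(-9909367/3) = 9909367/3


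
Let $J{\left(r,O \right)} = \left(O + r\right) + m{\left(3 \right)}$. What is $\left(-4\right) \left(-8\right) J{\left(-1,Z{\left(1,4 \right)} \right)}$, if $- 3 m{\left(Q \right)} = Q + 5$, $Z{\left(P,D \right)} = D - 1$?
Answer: $- \frac{64}{3} \approx -21.333$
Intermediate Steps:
$Z{\left(P,D \right)} = -1 + D$ ($Z{\left(P,D \right)} = D - 1 = -1 + D$)
$m{\left(Q \right)} = - \frac{5}{3} - \frac{Q}{3}$ ($m{\left(Q \right)} = - \frac{Q + 5}{3} = - \frac{5 + Q}{3} = - \frac{5}{3} - \frac{Q}{3}$)
$J{\left(r,O \right)} = - \frac{8}{3} + O + r$ ($J{\left(r,O \right)} = \left(O + r\right) - \frac{8}{3} = - \frac{8}{3} + O + r$)
$\left(-4\right) \left(-8\right) J{\left(-1,Z{\left(1,4 \right)} \right)} = \left(-4\right) \left(-8\right) \left(- \frac{8}{3} + \left(-1 + 4\right) - 1\right) = 32 \left(- \frac{8}{3} + 3 - 1\right) = 32 \left(- \frac{2}{3}\right) = - \frac{64}{3}$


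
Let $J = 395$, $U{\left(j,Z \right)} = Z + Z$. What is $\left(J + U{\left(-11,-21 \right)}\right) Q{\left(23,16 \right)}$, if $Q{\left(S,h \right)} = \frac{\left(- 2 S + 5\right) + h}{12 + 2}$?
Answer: $- \frac{8825}{14} \approx -630.36$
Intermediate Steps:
$U{\left(j,Z \right)} = 2 Z$
$Q{\left(S,h \right)} = \frac{5}{14} - \frac{S}{7} + \frac{h}{14}$ ($Q{\left(S,h \right)} = \frac{\left(5 - 2 S\right) + h}{14} = \left(5 + h - 2 S\right) \frac{1}{14} = \frac{5}{14} - \frac{S}{7} + \frac{h}{14}$)
$\left(J + U{\left(-11,-21 \right)}\right) Q{\left(23,16 \right)} = \left(395 + 2 \left(-21\right)\right) \left(\frac{5}{14} - \frac{23}{7} + \frac{1}{14} \cdot 16\right) = \left(395 - 42\right) \left(\frac{5}{14} - \frac{23}{7} + \frac{8}{7}\right) = 353 \left(- \frac{25}{14}\right) = - \frac{8825}{14}$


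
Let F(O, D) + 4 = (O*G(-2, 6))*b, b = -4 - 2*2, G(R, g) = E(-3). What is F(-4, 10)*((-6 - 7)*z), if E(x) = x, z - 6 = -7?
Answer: -1300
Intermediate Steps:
z = -1 (z = 6 - 7 = -1)
G(R, g) = -3
b = -8 (b = -4 - 4 = -8)
F(O, D) = -4 + 24*O (F(O, D) = -4 + (O*(-3))*(-8) = -4 - 3*O*(-8) = -4 + 24*O)
F(-4, 10)*((-6 - 7)*z) = (-4 + 24*(-4))*((-6 - 7)*(-1)) = (-4 - 96)*(-13*(-1)) = -100*13 = -1300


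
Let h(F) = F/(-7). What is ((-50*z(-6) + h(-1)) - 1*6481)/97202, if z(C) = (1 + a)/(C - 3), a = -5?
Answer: -204847/3061863 ≈ -0.066903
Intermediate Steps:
z(C) = -4/(-3 + C) (z(C) = (1 - 5)/(C - 3) = -4/(-3 + C))
h(F) = -F/7 (h(F) = F*(-1/7) = -F/7)
((-50*z(-6) + h(-1)) - 1*6481)/97202 = ((-(-200)/(-3 - 6) - 1/7*(-1)) - 1*6481)/97202 = ((-(-200)/(-9) + 1/7) - 6481)*(1/97202) = ((-(-200)*(-1)/9 + 1/7) - 6481)*(1/97202) = ((-50*4/9 + 1/7) - 6481)*(1/97202) = ((-200/9 + 1/7) - 6481)*(1/97202) = (-1391/63 - 6481)*(1/97202) = -409694/63*1/97202 = -204847/3061863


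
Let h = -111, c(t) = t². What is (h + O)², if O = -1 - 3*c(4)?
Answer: 25600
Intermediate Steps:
O = -49 (O = -1 - 3*4² = -1 - 3*16 = -1 - 48 = -49)
(h + O)² = (-111 - 49)² = (-160)² = 25600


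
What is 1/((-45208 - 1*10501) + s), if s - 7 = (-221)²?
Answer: -1/6861 ≈ -0.00014575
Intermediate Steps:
s = 48848 (s = 7 + (-221)² = 7 + 48841 = 48848)
1/((-45208 - 1*10501) + s) = 1/((-45208 - 1*10501) + 48848) = 1/((-45208 - 10501) + 48848) = 1/(-55709 + 48848) = 1/(-6861) = -1/6861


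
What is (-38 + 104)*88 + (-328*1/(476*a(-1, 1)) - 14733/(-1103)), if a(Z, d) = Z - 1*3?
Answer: 1528232989/262514 ≈ 5821.5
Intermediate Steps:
a(Z, d) = -3 + Z (a(Z, d) = Z - 3 = -3 + Z)
(-38 + 104)*88 + (-328*1/(476*a(-1, 1)) - 14733/(-1103)) = (-38 + 104)*88 + (-328*1/(476*(-3 - 1)) - 14733/(-1103)) = 66*88 + (-328/(-4*17*28) - 14733*(-1/1103)) = 5808 + (-328/((-68*28)) + 14733/1103) = 5808 + (-328/(-1904) + 14733/1103) = 5808 + (-328*(-1/1904) + 14733/1103) = 5808 + (41/238 + 14733/1103) = 5808 + 3551677/262514 = 1528232989/262514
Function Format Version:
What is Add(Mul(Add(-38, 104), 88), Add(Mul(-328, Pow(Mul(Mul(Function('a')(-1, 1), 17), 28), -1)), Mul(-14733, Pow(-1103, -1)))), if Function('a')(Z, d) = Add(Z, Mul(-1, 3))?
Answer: Rational(1528232989, 262514) ≈ 5821.5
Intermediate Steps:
Function('a')(Z, d) = Add(-3, Z) (Function('a')(Z, d) = Add(Z, -3) = Add(-3, Z))
Add(Mul(Add(-38, 104), 88), Add(Mul(-328, Pow(Mul(Mul(Function('a')(-1, 1), 17), 28), -1)), Mul(-14733, Pow(-1103, -1)))) = Add(Mul(Add(-38, 104), 88), Add(Mul(-328, Pow(Mul(Mul(Add(-3, -1), 17), 28), -1)), Mul(-14733, Pow(-1103, -1)))) = Add(Mul(66, 88), Add(Mul(-328, Pow(Mul(Mul(-4, 17), 28), -1)), Mul(-14733, Rational(-1, 1103)))) = Add(5808, Add(Mul(-328, Pow(Mul(-68, 28), -1)), Rational(14733, 1103))) = Add(5808, Add(Mul(-328, Pow(-1904, -1)), Rational(14733, 1103))) = Add(5808, Add(Mul(-328, Rational(-1, 1904)), Rational(14733, 1103))) = Add(5808, Add(Rational(41, 238), Rational(14733, 1103))) = Add(5808, Rational(3551677, 262514)) = Rational(1528232989, 262514)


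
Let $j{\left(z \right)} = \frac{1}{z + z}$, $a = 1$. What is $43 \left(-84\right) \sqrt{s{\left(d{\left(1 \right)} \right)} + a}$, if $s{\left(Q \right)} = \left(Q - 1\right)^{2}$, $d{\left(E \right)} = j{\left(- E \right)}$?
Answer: $- 1806 \sqrt{13} \approx -6511.6$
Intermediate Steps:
$j{\left(z \right)} = \frac{1}{2 z}$
$d{\left(E \right)} = - \frac{1}{2 E}$ ($d{\left(E \right)} = \frac{1}{2 \left(- E\right)} = \frac{\left(-1\right) \frac{1}{E}}{2} = - \frac{1}{2 E}$)
$s{\left(Q \right)} = \left(-1 + Q\right)^{2}$
$43 \left(-84\right) \sqrt{s{\left(d{\left(1 \right)} \right)} + a} = 43 \left(-84\right) \sqrt{\left(-1 - \frac{1}{2 \cdot 1}\right)^{2} + 1} = - 3612 \sqrt{\left(-1 - \frac{1}{2}\right)^{2} + 1} = - 3612 \sqrt{\left(- \frac{3}{2}\right)^{2} + 1} = - 3612 \sqrt{\frac{9}{4} + 1} = - 3612 \sqrt{\frac{13}{4}} = - 3612 \frac{\sqrt{13}}{2} = - 1806 \sqrt{13}$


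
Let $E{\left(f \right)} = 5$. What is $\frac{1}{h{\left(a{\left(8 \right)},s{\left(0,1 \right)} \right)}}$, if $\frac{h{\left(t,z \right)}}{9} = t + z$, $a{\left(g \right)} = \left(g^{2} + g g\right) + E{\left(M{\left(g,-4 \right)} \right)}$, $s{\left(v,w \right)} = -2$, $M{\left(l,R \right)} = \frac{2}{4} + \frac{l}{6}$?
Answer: $\frac{1}{1179} \approx 0.00084818$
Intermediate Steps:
$M{\left(l,R \right)} = \frac{1}{2} + \frac{l}{6}$ ($M{\left(l,R \right)} = 2 \cdot \frac{1}{4} + l \frac{1}{6} = \frac{1}{2} + \frac{l}{6}$)
$a{\left(g \right)} = 5 + 2 g^{2}$ ($a{\left(g \right)} = \left(g^{2} + g g\right) + 5 = \left(g^{2} + g^{2}\right) + 5 = 2 g^{2} + 5 = 5 + 2 g^{2}$)
$h{\left(t,z \right)} = 9 t + 9 z$ ($h{\left(t,z \right)} = 9 \left(t + z\right) = 9 t + 9 z$)
$\frac{1}{h{\left(a{\left(8 \right)},s{\left(0,1 \right)} \right)}} = \frac{1}{9 \left(5 + 2 \cdot 8^{2}\right) + 9 \left(-2\right)} = \frac{1}{9 \left(5 + 2 \cdot 64\right) - 18} = \frac{1}{9 \left(5 + 128\right) - 18} = \frac{1}{9 \cdot 133 - 18} = \frac{1}{1197 - 18} = \frac{1}{1179}$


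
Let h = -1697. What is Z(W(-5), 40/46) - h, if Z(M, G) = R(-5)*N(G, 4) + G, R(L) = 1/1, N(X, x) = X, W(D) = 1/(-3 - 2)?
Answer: 39071/23 ≈ 1698.7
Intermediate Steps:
W(D) = -⅕ (W(D) = 1/(-5) = -⅕)
R(L) = 1
Z(M, G) = 2*G (Z(M, G) = 1*G + G = G + G = 2*G)
Z(W(-5), 40/46) - h = 2*(40/46) - 1*(-1697) = 2*(40*(1/46)) + 1697 = 2*(20/23) + 1697 = 40/23 + 1697 = 39071/23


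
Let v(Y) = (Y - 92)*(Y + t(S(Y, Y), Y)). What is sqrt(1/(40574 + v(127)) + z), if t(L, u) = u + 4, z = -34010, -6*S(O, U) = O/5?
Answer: I*sqrt(20920884315639)/24802 ≈ 184.42*I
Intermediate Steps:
S(O, U) = -O/30 (S(O, U) = -O/(6*5) = -O/30)
t(L, u) = 4 + u
v(Y) = (-92 + Y)*(4 + 2*Y) (v(Y) = (Y - 92)*(Y + (4 + Y)) = (-92 + Y)*(4 + 2*Y))
sqrt(1/(40574 + v(127)) + z) = sqrt(1/(40574 + (-368 - 180*127 + 2*127**2)) - 34010) = sqrt(1/(40574 + (-368 - 22860 + 2*16129)) - 34010) = sqrt(1/(40574 + (-368 - 22860 + 32258)) - 34010) = sqrt(1/(40574 + 9030) - 34010) = sqrt(1/49604 - 34010) = sqrt(-1687032039/49604) = I*sqrt(20920884315639)/24802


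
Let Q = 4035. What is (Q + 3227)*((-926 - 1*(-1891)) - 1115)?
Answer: -1089300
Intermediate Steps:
(Q + 3227)*((-926 - 1*(-1891)) - 1115) = (4035 + 3227)*((-926 - 1*(-1891)) - 1115) = 7262*((-926 + 1891) - 1115) = 7262*(965 - 1115) = 7262*(-150) = -1089300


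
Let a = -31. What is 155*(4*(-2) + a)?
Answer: -6045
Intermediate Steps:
155*(4*(-2) + a) = 155*(4*(-2) - 31) = 155*(-8 - 31) = 155*(-39) = -6045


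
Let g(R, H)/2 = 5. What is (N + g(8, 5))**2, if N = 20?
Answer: 900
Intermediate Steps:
g(R, H) = 10 (g(R, H) = 2*5 = 10)
(N + g(8, 5))**2 = (20 + 10)**2 = 30**2 = 900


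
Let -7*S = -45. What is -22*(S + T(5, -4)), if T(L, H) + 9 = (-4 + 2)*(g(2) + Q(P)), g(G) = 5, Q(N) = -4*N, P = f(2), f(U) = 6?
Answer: -5456/7 ≈ -779.43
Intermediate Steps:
P = 6
S = 45/7 (S = -1/7*(-45) = 45/7 ≈ 6.4286)
T(L, H) = 29 (T(L, H) = -9 + (-4 + 2)*(5 - 4*6) = -9 - 2*(5 - 24) = -9 - 2*(-19) = -9 + 38 = 29)
-22*(S + T(5, -4)) = -22*(45/7 + 29) = -22*248/7 = -5456/7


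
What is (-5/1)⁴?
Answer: 625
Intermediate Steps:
(-5/1)⁴ = (-5*1)⁴ = (-5)⁴ = 625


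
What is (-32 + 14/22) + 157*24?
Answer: 41103/11 ≈ 3736.6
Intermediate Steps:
(-32 + 14/22) + 157*24 = (-32 + 14*(1/22)) + 3768 = (-32 + 7/11) + 3768 = -345/11 + 3768 = 41103/11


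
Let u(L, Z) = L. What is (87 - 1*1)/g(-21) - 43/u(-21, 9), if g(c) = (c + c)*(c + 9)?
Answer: 559/252 ≈ 2.2183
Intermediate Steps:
g(c) = 2*c*(9 + c) (g(c) = (2*c)*(9 + c) = 2*c*(9 + c))
(87 - 1*1)/g(-21) - 43/u(-21, 9) = (87 - 1*1)/((2*(-21)*(9 - 21))) - 43/(-21) = (87 - 1)/((2*(-21)*(-12))) - 43*(-1/21) = 86/504 + 43/21 = 86*(1/504) + 43/21 = 43/252 + 43/21 = 559/252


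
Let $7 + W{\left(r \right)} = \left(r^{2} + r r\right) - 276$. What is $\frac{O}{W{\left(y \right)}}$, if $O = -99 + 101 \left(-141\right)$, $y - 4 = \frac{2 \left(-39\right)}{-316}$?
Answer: $\frac{35798376}{616433} \approx 58.073$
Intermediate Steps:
$y = \frac{671}{158}$ ($y = 4 + \frac{2 \left(-39\right)}{-316} = 4 - - \frac{39}{158} = 4 + \frac{39}{158} = \frac{671}{158} \approx 4.2468$)
$O = -14340$ ($O = -99 - 14241 = -14340$)
$W{\left(r \right)} = -283 + 2 r^{2}$ ($W{\left(r \right)} = -7 - \left(276 - r^{2} - r r\right) = -7 + \left(\left(r^{2} + r^{2}\right) - 276\right) = -7 + \left(2 r^{2} - 276\right) = -7 + \left(-276 + 2 r^{2}\right) = -283 + 2 r^{2}$)
$\frac{O}{W{\left(y \right)}} = - \frac{14340}{-283 + 2 \left(\frac{671}{158}\right)^{2}} = - \frac{14340}{-283 + 2 \cdot \frac{450241}{24964}} = - \frac{14340}{-283 + \frac{450241}{12482}} = - \frac{14340}{- \frac{3082165}{12482}} = \left(-14340\right) \left(- \frac{12482}{3082165}\right) = \frac{35798376}{616433}$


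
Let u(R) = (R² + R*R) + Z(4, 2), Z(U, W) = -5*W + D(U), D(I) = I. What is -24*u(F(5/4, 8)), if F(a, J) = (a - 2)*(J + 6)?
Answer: -5148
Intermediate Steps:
Z(U, W) = U - 5*W (Z(U, W) = -5*W + U = U - 5*W)
F(a, J) = (-2 + a)*(6 + J)
u(R) = -6 + 2*R² (u(R) = (R² + R*R) + (4 - 5*2) = (R² + R²) + (4 - 10) = 2*R² - 6 = -6 + 2*R²)
-24*u(F(5/4, 8)) = -24*(-6 + 2*(-12 - 2*8 + 6*(5/4) + 8*(5/4))²) = -24*(-6 + 2*(-12 - 16 + 6*(5*(¼)) + 8*(5*(¼)))²) = -24*(-6 + 2*(-12 - 16 + 6*(5/4) + 8*(5/4))²) = -24*(-6 + 2*(-12 - 16 + 15/2 + 10)²) = -24*(-6 + 2*(-21/2)²) = -24*(-6 + 2*(441/4)) = -24*(-6 + 441/2) = -24*429/2 = -5148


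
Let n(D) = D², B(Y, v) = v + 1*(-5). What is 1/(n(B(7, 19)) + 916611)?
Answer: 1/916807 ≈ 1.0907e-6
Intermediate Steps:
B(Y, v) = -5 + v (B(Y, v) = v - 5 = -5 + v)
1/(n(B(7, 19)) + 916611) = 1/((-5 + 19)² + 916611) = 1/(14² + 916611) = 1/(196 + 916611) = 1/916807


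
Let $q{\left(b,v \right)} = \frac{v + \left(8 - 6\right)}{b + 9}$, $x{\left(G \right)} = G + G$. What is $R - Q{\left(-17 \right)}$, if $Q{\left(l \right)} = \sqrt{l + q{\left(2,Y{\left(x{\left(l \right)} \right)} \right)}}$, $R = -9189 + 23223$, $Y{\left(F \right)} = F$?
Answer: $14034 - \frac{i \sqrt{2409}}{11} \approx 14034.0 - 4.462 i$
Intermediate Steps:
$x{\left(G \right)} = 2 G$
$R = 14034$
$q{\left(b,v \right)} = \frac{2 + v}{9 + b}$ ($q{\left(b,v \right)} = \frac{v + \left(8 - 6\right)}{9 + b} = \frac{v + 2}{9 + b} = \frac{2 + v}{9 + b}$)
$Q{\left(l \right)} = \sqrt{\frac{2}{11} + \frac{13 l}{11}}$ ($Q{\left(l \right)} = \sqrt{l + \frac{2 + 2 l}{9 + 2}} = \sqrt{l + \frac{2 + 2 l}{11}} = \sqrt{l + \left(\frac{2}{11} + \frac{2 l}{11}\right)} = \sqrt{\frac{2}{11} + \frac{13 l}{11}}$)
$R - Q{\left(-17 \right)} = 14034 - \frac{\sqrt{22 + 143 \left(-17\right)}}{11} = 14034 - \frac{\sqrt{22 - 2431}}{11} = 14034 - \frac{\sqrt{-2409}}{11} = 14034 - \frac{i \sqrt{2409}}{11}$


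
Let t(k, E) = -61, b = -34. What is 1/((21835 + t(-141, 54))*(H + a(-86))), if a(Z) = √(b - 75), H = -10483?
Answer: -10483/2392818848052 - I*√109/2392818848052 ≈ -4.381e-9 - 4.3632e-12*I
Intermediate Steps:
a(Z) = I*√109 (a(Z) = √(-34 - 75) = √(-109) = I*√109)
1/((21835 + t(-141, 54))*(H + a(-86))) = 1/((21835 - 61)*(-10483 + I*√109)) = 1/(21774*(-10483 + I*√109)) = 1/(-228256842 + 21774*I*√109)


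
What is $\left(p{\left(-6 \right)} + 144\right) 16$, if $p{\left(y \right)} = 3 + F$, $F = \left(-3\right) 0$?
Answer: $2352$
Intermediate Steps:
$F = 0$
$p{\left(y \right)} = 3$ ($p{\left(y \right)} = 3 + 0 = 3$)
$\left(p{\left(-6 \right)} + 144\right) 16 = \left(3 + 144\right) 16 = 147 \cdot 16 = 2352$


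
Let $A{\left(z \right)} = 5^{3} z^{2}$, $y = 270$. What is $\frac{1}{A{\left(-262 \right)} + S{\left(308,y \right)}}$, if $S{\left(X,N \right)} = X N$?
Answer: $\frac{1}{8663660} \approx 1.1542 \cdot 10^{-7}$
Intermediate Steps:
$A{\left(z \right)} = 125 z^{2}$
$S{\left(X,N \right)} = N X$
$\frac{1}{A{\left(-262 \right)} + S{\left(308,y \right)}} = \frac{1}{125 \left(-262\right)^{2} + 270 \cdot 308} = \frac{1}{125 \cdot 68644 + 83160} = \frac{1}{8580500 + 83160} = \frac{1}{8663660}$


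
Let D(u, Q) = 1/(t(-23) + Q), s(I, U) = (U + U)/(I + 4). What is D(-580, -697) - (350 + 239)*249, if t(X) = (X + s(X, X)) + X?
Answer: -2063666950/14071 ≈ -1.4666e+5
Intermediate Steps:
s(I, U) = 2*U/(4 + I) (s(I, U) = (2*U)/(4 + I) = 2*U/(4 + I))
t(X) = 2*X + 2*X/(4 + X) (t(X) = (X + 2*X/(4 + X)) + X = 2*X + 2*X/(4 + X))
D(u, Q) = 1/(-828/19 + Q) (D(u, Q) = 1/(2*(-23)*(5 - 23)/(4 - 23) + Q) = 1/(2*(-23)*(-18)/(-19) + Q) = 1/(2*(-23)*(-1/19)*(-18) + Q) = 1/(-828/19 + Q))
D(-580, -697) - (350 + 239)*249 = 19/(-828 + 19*(-697)) - (350 + 239)*249 = 19/(-828 - 13243) - 589*249 = 19/(-14071) - 1*146661 = 19*(-1/14071) - 146661 = -19/14071 - 146661 = -2063666950/14071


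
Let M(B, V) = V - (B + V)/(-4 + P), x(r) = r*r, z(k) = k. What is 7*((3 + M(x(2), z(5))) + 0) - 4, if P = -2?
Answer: 125/2 ≈ 62.500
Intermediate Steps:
x(r) = r**2
M(B, V) = B/6 + 7*V/6 (M(B, V) = V - (B + V)/(-4 - 2) = V - (B + V)/(-6) = V - (B + V)*(-1)/6 = V - (-B/6 - V/6) = V + (B/6 + V/6) = B/6 + 7*V/6)
7*((3 + M(x(2), z(5))) + 0) - 4 = 7*((3 + ((1/6)*2**2 + (7/6)*5)) + 0) - 4 = 7*((3 + ((1/6)*4 + 35/6)) + 0) - 4 = 7*((3 + (2/3 + 35/6)) + 0) - 4 = 7*((3 + 13/2) + 0) - 4 = 7*(19/2 + 0) - 4 = 7*(19/2) - 4 = 133/2 - 4 = 125/2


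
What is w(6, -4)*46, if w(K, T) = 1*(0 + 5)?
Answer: 230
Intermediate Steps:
w(K, T) = 5 (w(K, T) = 1*5 = 5)
w(6, -4)*46 = 5*46 = 230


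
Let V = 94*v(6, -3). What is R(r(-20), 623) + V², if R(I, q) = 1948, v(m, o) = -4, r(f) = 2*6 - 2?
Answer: 143324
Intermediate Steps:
r(f) = 10 (r(f) = 12 - 2 = 10)
V = -376 (V = 94*(-4) = -376)
R(r(-20), 623) + V² = 1948 + (-376)² = 1948 + 141376 = 143324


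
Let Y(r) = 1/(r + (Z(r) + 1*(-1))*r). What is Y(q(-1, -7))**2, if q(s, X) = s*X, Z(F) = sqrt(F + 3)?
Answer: 1/490 ≈ 0.0020408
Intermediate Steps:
Z(F) = sqrt(3 + F)
q(s, X) = X*s
Y(r) = 1/(r + r*(-1 + sqrt(3 + r))) (Y(r) = 1/(r + (sqrt(3 + r) + 1*(-1))*r) = 1/(r + (sqrt(3 + r) - 1)*r) = 1/(r + (-1 + sqrt(3 + r))*r) = 1/(r + r*(-1 + sqrt(3 + r))))
Y(q(-1, -7))**2 = (1/(((-7*(-1)))*sqrt(3 - 7*(-1))))**2 = (1/(7*sqrt(3 + 7)))**2 = (1/(7*sqrt(10)))**2 = ((sqrt(10)/10)/7)**2 = (sqrt(10)/70)**2 = 1/490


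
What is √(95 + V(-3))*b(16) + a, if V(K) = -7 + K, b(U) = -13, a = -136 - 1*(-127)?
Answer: -9 - 13*√85 ≈ -128.85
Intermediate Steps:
a = -9 (a = -136 + 127 = -9)
√(95 + V(-3))*b(16) + a = √(95 + (-7 - 3))*(-13) - 9 = √(95 - 10)*(-13) - 9 = √85*(-13) - 9 = -13*√85 - 9 = -9 - 13*√85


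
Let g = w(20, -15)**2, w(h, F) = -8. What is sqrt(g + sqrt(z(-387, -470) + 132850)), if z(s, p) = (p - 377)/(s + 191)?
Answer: sqrt(12544 + 14*sqrt(26039447))/14 ≈ 20.700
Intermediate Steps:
z(s, p) = (-377 + p)/(191 + s)
g = 64 (g = (-8)**2 = 64)
sqrt(g + sqrt(z(-387, -470) + 132850)) = sqrt(64 + sqrt((-377 - 470)/(191 - 387) + 132850)) = sqrt(64 + sqrt(-847/(-196) + 132850)) = sqrt(64 + sqrt(-1/196*(-847) + 132850)) = sqrt(64 + sqrt(121/28 + 132850)) = sqrt(64 + sqrt(3719921/28)) = sqrt(64 + sqrt(26039447)/14)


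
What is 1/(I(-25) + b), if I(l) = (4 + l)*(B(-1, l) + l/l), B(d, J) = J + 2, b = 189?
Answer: 1/651 ≈ 0.0015361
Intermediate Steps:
B(d, J) = 2 + J
I(l) = (3 + l)*(4 + l) (I(l) = (4 + l)*((2 + l) + l/l) = (4 + l)*((2 + l) + 1) = (4 + l)*(3 + l) = (3 + l)*(4 + l))
1/(I(-25) + b) = 1/((12 + (-25)² + 7*(-25)) + 189) = 1/((12 + 625 - 175) + 189) = 1/(462 + 189) = 1/651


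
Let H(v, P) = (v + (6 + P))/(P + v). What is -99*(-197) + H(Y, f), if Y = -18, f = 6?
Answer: 39007/2 ≈ 19504.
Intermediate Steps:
H(v, P) = (6 + P + v)/(P + v)
-99*(-197) + H(Y, f) = -99*(-197) + (6 + 6 - 18)/(6 - 18) = 19503 - 6/(-12) = 19503 - 1/12*(-6) = 19503 + ½ = 39007/2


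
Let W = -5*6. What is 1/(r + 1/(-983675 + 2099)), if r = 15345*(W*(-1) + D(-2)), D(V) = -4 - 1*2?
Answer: 981576/361494809279 ≈ 2.7153e-6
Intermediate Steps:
D(V) = -6 (D(V) = -4 - 2 = -6)
W = -30
r = 368280 (r = 15345*(-30*(-1) - 6) = 15345*(30 - 6) = 15345*24 = 368280)
1/(r + 1/(-983675 + 2099)) = 1/(368280 + 1/(-983675 + 2099)) = 1/(368280 + 1/(-981576)) = 1/(368280 - 1/981576) = 1/(361494809279/981576) = 981576/361494809279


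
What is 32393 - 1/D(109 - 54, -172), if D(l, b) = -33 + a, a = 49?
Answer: 518287/16 ≈ 32393.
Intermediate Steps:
D(l, b) = 16 (D(l, b) = -33 + 49 = 16)
32393 - 1/D(109 - 54, -172) = 32393 - 1/16 = 518287/16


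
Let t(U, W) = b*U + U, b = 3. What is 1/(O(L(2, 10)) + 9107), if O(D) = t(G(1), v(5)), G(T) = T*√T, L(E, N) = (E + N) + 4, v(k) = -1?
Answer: 1/9111 ≈ 0.00010976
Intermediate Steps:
L(E, N) = 4 + E + N
G(T) = T^(3/2)
t(U, W) = 4*U (t(U, W) = 3*U + U = 4*U)
O(D) = 4 (O(D) = 4*1^(3/2) = 4*1 = 4)
1/(O(L(2, 10)) + 9107) = 1/(4 + 9107) = 1/9111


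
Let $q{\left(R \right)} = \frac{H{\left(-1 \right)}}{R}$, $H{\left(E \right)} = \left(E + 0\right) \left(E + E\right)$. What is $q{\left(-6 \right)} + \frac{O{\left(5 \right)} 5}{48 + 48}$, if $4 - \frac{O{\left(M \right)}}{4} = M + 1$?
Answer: $- \frac{3}{4} \approx -0.75$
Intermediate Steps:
$H{\left(E \right)} = 2 E^{2}$ ($H{\left(E \right)} = E 2 E = 2 E^{2}$)
$O{\left(M \right)} = 12 - 4 M$ ($O{\left(M \right)} = 16 - 4 \left(M + 1\right) = 16 - 4 \left(1 + M\right) = 16 - \left(4 + 4 M\right) = 12 - 4 M$)
$q{\left(R \right)} = \frac{2}{R}$ ($q{\left(R \right)} = \frac{2 \left(-1\right)^{2}}{R} = \frac{2 \cdot 1}{R} = \frac{2}{R}$)
$q{\left(-6 \right)} + \frac{O{\left(5 \right)} 5}{48 + 48} = \frac{2}{-6} + \frac{\left(12 - 20\right) 5}{48 + 48} = 2 \left(- \frac{1}{6}\right) + \frac{\left(12 - 20\right) 5}{96} = - \frac{1}{3} + \left(-8\right) 5 \cdot \frac{1}{96} = - \frac{1}{3} - \frac{5}{12} = - \frac{3}{4}$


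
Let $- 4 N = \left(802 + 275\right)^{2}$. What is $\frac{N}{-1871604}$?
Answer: $\frac{128881}{831824} \approx 0.15494$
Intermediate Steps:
$N = - \frac{1159929}{4}$ ($N = - \frac{\left(802 + 275\right)^{2}}{4} = - \frac{1077^{2}}{4} = \left(- \frac{1}{4}\right) 1159929 = - \frac{1159929}{4} \approx -2.8998 \cdot 10^{5}$)
$\frac{N}{-1871604} = - \frac{1159929}{4 \left(-1871604\right)} = \left(- \frac{1159929}{4}\right) \left(- \frac{1}{1871604}\right) = \frac{128881}{831824}$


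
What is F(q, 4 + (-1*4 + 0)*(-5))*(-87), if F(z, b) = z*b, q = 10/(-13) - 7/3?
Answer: 84216/13 ≈ 6478.2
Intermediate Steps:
q = -121/39 (q = 10*(-1/13) - 7*⅓ = -10/13 - 7/3 = -121/39 ≈ -3.1026)
F(z, b) = b*z
F(q, 4 + (-1*4 + 0)*(-5))*(-87) = ((4 + (-1*4 + 0)*(-5))*(-121/39))*(-87) = ((4 + (-4 + 0)*(-5))*(-121/39))*(-87) = ((4 - 4*(-5))*(-121/39))*(-87) = ((4 + 20)*(-121/39))*(-87) = (24*(-121/39))*(-87) = -968/13*(-87) = 84216/13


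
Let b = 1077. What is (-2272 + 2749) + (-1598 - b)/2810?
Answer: 267539/562 ≈ 476.05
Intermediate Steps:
(-2272 + 2749) + (-1598 - b)/2810 = (-2272 + 2749) + (-1598 - 1*1077)/2810 = 477 + (-1598 - 1077)*(1/2810) = 477 - 2675*1/2810 = 477 - 535/562 = 267539/562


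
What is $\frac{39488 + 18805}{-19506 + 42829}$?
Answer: $\frac{58293}{23323} \approx 2.4994$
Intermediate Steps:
$\frac{39488 + 18805}{-19506 + 42829} = \frac{58293}{23323}$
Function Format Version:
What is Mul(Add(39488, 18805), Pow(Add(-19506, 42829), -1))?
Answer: Rational(58293, 23323) ≈ 2.4994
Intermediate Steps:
Mul(Add(39488, 18805), Pow(Add(-19506, 42829), -1)) = Mul(58293, Pow(23323, -1)) = Mul(58293, Rational(1, 23323)) = Rational(58293, 23323)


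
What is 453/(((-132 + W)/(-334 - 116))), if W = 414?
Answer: -33975/47 ≈ -722.87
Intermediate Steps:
453/(((-132 + W)/(-334 - 116))) = 453/(((-132 + 414)/(-334 - 116))) = 453/((282/(-450))) = 453/((282*(-1/450))) = 453/(-47/75) = 453*(-75/47) = -33975/47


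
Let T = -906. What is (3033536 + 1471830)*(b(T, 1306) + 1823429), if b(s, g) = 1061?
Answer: 8219995213340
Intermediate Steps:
(3033536 + 1471830)*(b(T, 1306) + 1823429) = (3033536 + 1471830)*(1061 + 1823429) = 4505366*1824490 = 8219995213340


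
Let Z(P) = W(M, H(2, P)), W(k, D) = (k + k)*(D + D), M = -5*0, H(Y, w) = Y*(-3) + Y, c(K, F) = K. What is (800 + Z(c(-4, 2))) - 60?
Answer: 740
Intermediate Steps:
H(Y, w) = -2*Y (H(Y, w) = -3*Y + Y = -2*Y)
M = 0
W(k, D) = 4*D*k (W(k, D) = (2*k)*(2*D) = 4*D*k)
Z(P) = 0 (Z(P) = 4*(-2*2)*0 = 4*(-4)*0 = 0)
(800 + Z(c(-4, 2))) - 60 = (800 + 0) - 60 = 800 - 60 = 740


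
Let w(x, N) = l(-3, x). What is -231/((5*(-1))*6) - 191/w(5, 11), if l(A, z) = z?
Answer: -61/2 ≈ -30.500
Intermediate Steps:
w(x, N) = x
-231/((5*(-1))*6) - 191/w(5, 11) = -231/((5*(-1))*6) - 191/5 = -231/((-5*6)) - 191*⅕ = -231/(-30) - 191/5 = -231*(-1/30) - 191/5 = 77/10 - 191/5 = -61/2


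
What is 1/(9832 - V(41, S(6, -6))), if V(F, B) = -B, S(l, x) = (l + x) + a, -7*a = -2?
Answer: 7/68826 ≈ 0.00010171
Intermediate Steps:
a = 2/7 (a = -⅐*(-2) = 2/7 ≈ 0.28571)
S(l, x) = 2/7 + l + x (S(l, x) = (l + x) + 2/7 = 2/7 + l + x)
1/(9832 - V(41, S(6, -6))) = 1/(9832 - (-1)*(2/7 + 6 - 6)) = 1/(9832 - (-1)*2/7) = 1/(9832 - 1*(-2/7)) = 1/(9832 + 2/7) = 1/(68826/7) = 7/68826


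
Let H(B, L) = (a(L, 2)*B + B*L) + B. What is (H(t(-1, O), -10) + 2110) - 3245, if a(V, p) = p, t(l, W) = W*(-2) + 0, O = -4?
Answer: -1191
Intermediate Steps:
t(l, W) = -2*W (t(l, W) = -2*W + 0 = -2*W)
H(B, L) = 3*B + B*L (H(B, L) = (2*B + B*L) + B = 3*B + B*L)
(H(t(-1, O), -10) + 2110) - 3245 = ((-2*(-4))*(3 - 10) + 2110) - 3245 = (8*(-7) + 2110) - 3245 = (-56 + 2110) - 3245 = 2054 - 3245 = -1191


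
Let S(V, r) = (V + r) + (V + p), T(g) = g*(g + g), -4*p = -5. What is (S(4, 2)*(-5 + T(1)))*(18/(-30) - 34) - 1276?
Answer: -433/4 ≈ -108.25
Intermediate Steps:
p = 5/4 (p = -¼*(-5) = 5/4 ≈ 1.2500)
T(g) = 2*g² (T(g) = g*(2*g) = 2*g²)
S(V, r) = 5/4 + r + 2*V (S(V, r) = (V + r) + (V + 5/4) = (V + r) + (5/4 + V) = 5/4 + r + 2*V)
(S(4, 2)*(-5 + T(1)))*(18/(-30) - 34) - 1276 = ((5/4 + 2 + 2*4)*(-5 + 2*1²))*(18/(-30) - 34) - 1276 = ((5/4 + 2 + 8)*(-5 + 2*1))*(18*(-1/30) - 34) - 1276 = (45*(-5 + 2)/4)*(-⅗ - 34) - 1276 = ((45/4)*(-3))*(-173/5) - 1276 = -135/4*(-173/5) - 1276 = 4671/4 - 1276 = -433/4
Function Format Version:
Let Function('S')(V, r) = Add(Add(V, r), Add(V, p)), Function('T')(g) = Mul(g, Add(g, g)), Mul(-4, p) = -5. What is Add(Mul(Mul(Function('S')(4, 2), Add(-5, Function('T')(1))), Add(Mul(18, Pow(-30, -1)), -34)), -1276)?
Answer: Rational(-433, 4) ≈ -108.25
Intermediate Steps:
p = Rational(5, 4) (p = Mul(Rational(-1, 4), -5) = Rational(5, 4) ≈ 1.2500)
Function('T')(g) = Mul(2, Pow(g, 2)) (Function('T')(g) = Mul(g, Mul(2, g)) = Mul(2, Pow(g, 2)))
Function('S')(V, r) = Add(Rational(5, 4), r, Mul(2, V)) (Function('S')(V, r) = Add(Add(V, r), Add(V, Rational(5, 4))) = Add(Add(V, r), Add(Rational(5, 4), V)) = Add(Rational(5, 4), r, Mul(2, V)))
Add(Mul(Mul(Function('S')(4, 2), Add(-5, Function('T')(1))), Add(Mul(18, Pow(-30, -1)), -34)), -1276) = Add(Mul(Mul(Add(Rational(5, 4), 2, Mul(2, 4)), Add(-5, Mul(2, Pow(1, 2)))), Add(Mul(18, Pow(-30, -1)), -34)), -1276) = Add(Mul(Mul(Add(Rational(5, 4), 2, 8), Add(-5, Mul(2, 1))), Add(Mul(18, Rational(-1, 30)), -34)), -1276) = Add(Mul(Mul(Rational(45, 4), Add(-5, 2)), Add(Rational(-3, 5), -34)), -1276) = Add(Mul(Mul(Rational(45, 4), -3), Rational(-173, 5)), -1276) = Add(Mul(Rational(-135, 4), Rational(-173, 5)), -1276) = Add(Rational(4671, 4), -1276) = Rational(-433, 4)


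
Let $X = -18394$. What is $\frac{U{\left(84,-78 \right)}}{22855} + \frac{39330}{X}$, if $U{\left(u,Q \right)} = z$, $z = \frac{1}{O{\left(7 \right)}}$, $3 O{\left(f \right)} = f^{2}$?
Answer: $- \frac{22022707584}{10299674315} \approx -2.1382$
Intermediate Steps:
$O{\left(f \right)} = \frac{f^{2}}{3}$
$z = \frac{3}{49}$ ($z = \frac{1}{\frac{1}{3} \cdot 7^{2}} = \frac{1}{\frac{1}{3} \cdot 49} = \frac{1}{\frac{49}{3}} = \frac{3}{49} \approx 0.061224$)
$U{\left(u,Q \right)} = \frac{3}{49}$
$\frac{U{\left(84,-78 \right)}}{22855} + \frac{39330}{X} = \frac{3}{49 \cdot 22855} + \frac{39330}{-18394} = \frac{3}{49} \cdot \frac{1}{22855} + 39330 \left(- \frac{1}{18394}\right) = \frac{3}{1119895} - \frac{19665}{9197} = - \frac{22022707584}{10299674315}$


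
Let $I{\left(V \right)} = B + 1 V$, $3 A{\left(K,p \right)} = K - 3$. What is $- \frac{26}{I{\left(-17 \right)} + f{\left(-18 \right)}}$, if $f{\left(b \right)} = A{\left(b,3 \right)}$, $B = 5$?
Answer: $\frac{26}{19} \approx 1.3684$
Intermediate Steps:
$A{\left(K,p \right)} = -1 + \frac{K}{3}$ ($A{\left(K,p \right)} = \frac{K - 3}{3} = \frac{-3 + K}{3} = -1 + \frac{K}{3}$)
$f{\left(b \right)} = -1 + \frac{b}{3}$
$I{\left(V \right)} = 5 + V$ ($I{\left(V \right)} = 5 + 1 V = 5 + V$)
$- \frac{26}{I{\left(-17 \right)} + f{\left(-18 \right)}} = - \frac{26}{\left(5 - 17\right) + \left(-1 + \frac{1}{3} \left(-18\right)\right)} = - \frac{26}{-12 - 7} = - \frac{26}{-19} = \left(-26\right) \left(- \frac{1}{19}\right) = \frac{26}{19}$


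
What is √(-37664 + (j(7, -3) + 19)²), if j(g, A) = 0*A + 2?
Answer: I*√37223 ≈ 192.93*I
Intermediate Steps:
j(g, A) = 2 (j(g, A) = 0 + 2 = 2)
√(-37664 + (j(7, -3) + 19)²) = √(-37664 + (2 + 19)²) = √(-37664 + 21²) = √(-37664 + 441) = √(-37223) = I*√37223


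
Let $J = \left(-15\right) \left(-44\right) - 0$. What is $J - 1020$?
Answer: $-360$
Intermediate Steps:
$J = 660$ ($J = 660 + 0 = 660$)
$J - 1020 = 660 - 1020 = -360$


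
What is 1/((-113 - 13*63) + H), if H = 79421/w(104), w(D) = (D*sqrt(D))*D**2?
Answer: -122644841824780288/114304992574387533175 - 178675647488*sqrt(26)/114304992574387533175 ≈ -0.0010730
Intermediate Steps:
w(D) = D**(7/2) (w(D) = D**(3/2)*D**2 = D**(7/2))
H = 79421*sqrt(26)/58492928 (H = 79421/(104**(7/2)) = 79421/((2249728*sqrt(26))) = 79421*(sqrt(26)/58492928) = 79421*sqrt(26)/58492928 ≈ 0.0069234)
1/((-113 - 13*63) + H) = 1/((-113 - 13*63) + 79421*sqrt(26)/58492928) = 1/((-113 - 819) + 79421*sqrt(26)/58492928) = 1/(-932 + 79421*sqrt(26)/58492928)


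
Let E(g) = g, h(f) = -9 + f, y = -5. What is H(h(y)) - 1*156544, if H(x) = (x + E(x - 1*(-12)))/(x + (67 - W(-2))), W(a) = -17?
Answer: -5479048/35 ≈ -1.5654e+5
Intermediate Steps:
H(x) = (12 + 2*x)/(84 + x) (H(x) = (x + (x - 1*(-12)))/(x + (67 - 1*(-17))) = (x + (x + 12))/(x + (67 + 17)) = (x + (12 + x))/(x + 84) = (12 + 2*x)/(84 + x))
H(h(y)) - 1*156544 = 2*(6 + (-9 - 5))/(84 + (-9 - 5)) - 1*156544 = 2*(6 - 14)/(84 - 14) - 156544 = 2*(-8)/70 - 156544 = 2*(1/70)*(-8) - 156544 = -8/35 - 156544 = -5479048/35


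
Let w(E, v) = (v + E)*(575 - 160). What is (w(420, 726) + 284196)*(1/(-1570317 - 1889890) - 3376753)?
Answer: -8877540487007995392/3460207 ≈ -2.5656e+12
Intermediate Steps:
w(E, v) = 415*E + 415*v (w(E, v) = (E + v)*415 = 415*E + 415*v)
(w(420, 726) + 284196)*(1/(-1570317 - 1889890) - 3376753) = ((415*420 + 415*726) + 284196)*(1/(-1570317 - 1889890) - 3376753) = ((174300 + 301290) + 284196)*(1/(-3460207) - 3376753) = (475590 + 284196)*(-1/3460207 - 3376753) = 759786*(-11684264367872/3460207) = -8877540487007995392/3460207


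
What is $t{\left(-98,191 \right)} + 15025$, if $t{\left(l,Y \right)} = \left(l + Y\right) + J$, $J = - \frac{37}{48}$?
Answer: $\frac{725627}{48} \approx 15117.0$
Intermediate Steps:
$J = - \frac{37}{48}$ ($J = \left(-37\right) \frac{1}{48} = - \frac{37}{48} \approx -0.77083$)
$t{\left(l,Y \right)} = - \frac{37}{48} + Y + l$ ($t{\left(l,Y \right)} = \left(l + Y\right) - \frac{37}{48} = \left(Y + l\right) - \frac{37}{48} = - \frac{37}{48} + Y + l$)
$t{\left(-98,191 \right)} + 15025 = \left(- \frac{37}{48} + 191 - 98\right) + 15025 = \frac{4427}{48} + 15025 = \frac{725627}{48}$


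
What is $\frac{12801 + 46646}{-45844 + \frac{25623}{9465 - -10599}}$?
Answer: $- \frac{397581536}{306596131} \approx -1.2968$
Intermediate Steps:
$\frac{12801 + 46646}{-45844 + \frac{25623}{9465 - -10599}} = \frac{59447}{-45844 + \frac{25623}{9465 + 10599}} = \frac{59447}{-45844 + \frac{25623}{20064}} = \frac{59447}{-45844 + 25623 \cdot \frac{1}{20064}} = \frac{59447}{-45844 + \frac{8541}{6688}} = \frac{59447}{- \frac{306596131}{6688}} = 59447 \left(- \frac{6688}{306596131}\right) = - \frac{397581536}{306596131}$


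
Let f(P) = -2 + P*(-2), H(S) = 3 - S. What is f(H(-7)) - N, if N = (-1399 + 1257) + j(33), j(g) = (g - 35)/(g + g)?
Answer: 3961/33 ≈ 120.03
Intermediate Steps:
j(g) = (-35 + g)/(2*g) (j(g) = (-35 + g)/((2*g)) = (-35 + g)*(1/(2*g)) = (-35 + g)/(2*g))
f(P) = -2 - 2*P
N = -4687/33 (N = (-1399 + 1257) + (½)*(-35 + 33)/33 = -142 + (½)*(1/33)*(-2) = -142 - 1/33 = -4687/33 ≈ -142.03)
f(H(-7)) - N = (-2 - 2*(3 - 1*(-7))) - 1*(-4687/33) = (-2 - 2*(3 + 7)) + 4687/33 = (-2 - 2*10) + 4687/33 = (-2 - 20) + 4687/33 = -22 + 4687/33 = 3961/33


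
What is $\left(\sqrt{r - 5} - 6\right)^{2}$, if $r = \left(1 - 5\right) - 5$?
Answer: $\left(6 - i \sqrt{14}\right)^{2} \approx 22.0 - 44.9 i$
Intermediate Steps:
$r = -9$ ($r = -4 - 5 = -9$)
$\left(\sqrt{r - 5} - 6\right)^{2} = \left(\sqrt{-9 - 5} - 6\right)^{2} = \left(\sqrt{-14} - 6\right)^{2} = \left(i \sqrt{14} - 6\right)^{2} = \left(-6 + i \sqrt{14}\right)^{2}$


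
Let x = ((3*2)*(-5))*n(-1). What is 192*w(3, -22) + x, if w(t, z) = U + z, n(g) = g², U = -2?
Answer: -4638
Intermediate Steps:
x = -30 (x = ((3*2)*(-5))*(-1)² = (6*(-5))*1 = -30*1 = -30)
w(t, z) = -2 + z
192*w(3, -22) + x = 192*(-2 - 22) - 30 = 192*(-24) - 30 = -4608 - 30 = -4638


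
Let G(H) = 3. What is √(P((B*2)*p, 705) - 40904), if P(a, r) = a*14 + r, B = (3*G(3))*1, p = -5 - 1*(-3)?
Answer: I*√40703 ≈ 201.75*I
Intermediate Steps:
p = -2 (p = -5 + 3 = -2)
B = 9 (B = (3*3)*1 = 9*1 = 9)
P(a, r) = r + 14*a (P(a, r) = 14*a + r = r + 14*a)
√(P((B*2)*p, 705) - 40904) = √((705 + 14*((9*2)*(-2))) - 40904) = √((705 + 14*(18*(-2))) - 40904) = √((705 + 14*(-36)) - 40904) = √((705 - 504) - 40904) = √(201 - 40904) = √(-40703) = I*√40703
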